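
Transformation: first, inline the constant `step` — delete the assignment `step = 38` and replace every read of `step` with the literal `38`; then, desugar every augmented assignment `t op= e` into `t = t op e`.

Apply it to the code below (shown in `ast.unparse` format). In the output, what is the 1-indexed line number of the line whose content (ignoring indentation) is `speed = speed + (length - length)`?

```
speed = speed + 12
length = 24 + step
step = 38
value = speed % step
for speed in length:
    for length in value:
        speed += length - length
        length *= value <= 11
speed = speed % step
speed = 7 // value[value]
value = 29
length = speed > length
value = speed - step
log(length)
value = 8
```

Transformed code:
speed = speed + 12
length = 24 + 38
value = speed % 38
for speed in length:
    for length in value:
        speed = speed + (length - length)
        length = length * (value <= 11)
speed = speed % 38
speed = 7 // value[value]
value = 29
length = speed > length
value = speed - 38
log(length)
value = 8

6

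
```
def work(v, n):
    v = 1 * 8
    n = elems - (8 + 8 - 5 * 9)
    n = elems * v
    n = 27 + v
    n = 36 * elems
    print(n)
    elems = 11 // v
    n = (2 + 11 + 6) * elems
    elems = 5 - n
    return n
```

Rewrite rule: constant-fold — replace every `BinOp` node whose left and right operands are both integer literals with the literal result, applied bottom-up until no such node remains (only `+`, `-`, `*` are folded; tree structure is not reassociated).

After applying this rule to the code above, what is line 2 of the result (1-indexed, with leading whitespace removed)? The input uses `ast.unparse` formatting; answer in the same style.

v = 8

Transformed code:
def work(v, n):
    v = 8
    n = elems - -29
    n = elems * v
    n = 27 + v
    n = 36 * elems
    print(n)
    elems = 11 // v
    n = 19 * elems
    elems = 5 - n
    return n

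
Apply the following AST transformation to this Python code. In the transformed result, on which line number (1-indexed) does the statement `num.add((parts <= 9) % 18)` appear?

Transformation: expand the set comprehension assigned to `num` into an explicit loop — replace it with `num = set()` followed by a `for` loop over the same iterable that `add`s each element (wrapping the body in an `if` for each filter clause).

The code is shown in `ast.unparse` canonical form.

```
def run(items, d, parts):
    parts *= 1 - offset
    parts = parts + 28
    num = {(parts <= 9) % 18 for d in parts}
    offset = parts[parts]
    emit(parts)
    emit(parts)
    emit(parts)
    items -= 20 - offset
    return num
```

6

Transformed code:
def run(items, d, parts):
    parts *= 1 - offset
    parts = parts + 28
    num = set()
    for d in parts:
        num.add((parts <= 9) % 18)
    offset = parts[parts]
    emit(parts)
    emit(parts)
    emit(parts)
    items -= 20 - offset
    return num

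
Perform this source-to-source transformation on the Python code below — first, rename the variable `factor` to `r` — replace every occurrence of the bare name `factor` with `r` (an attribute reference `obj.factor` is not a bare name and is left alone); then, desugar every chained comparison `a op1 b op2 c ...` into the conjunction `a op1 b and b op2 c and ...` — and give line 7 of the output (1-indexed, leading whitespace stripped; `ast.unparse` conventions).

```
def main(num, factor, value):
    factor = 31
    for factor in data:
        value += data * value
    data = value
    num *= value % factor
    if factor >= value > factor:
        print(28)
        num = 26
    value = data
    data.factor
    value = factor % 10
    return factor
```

Transformed code:
def main(num, r, value):
    r = 31
    for r in data:
        value += data * value
    data = value
    num *= value % r
    if r >= value and value > r:
        print(28)
        num = 26
    value = data
    data.factor
    value = r % 10
    return r

if r >= value and value > r:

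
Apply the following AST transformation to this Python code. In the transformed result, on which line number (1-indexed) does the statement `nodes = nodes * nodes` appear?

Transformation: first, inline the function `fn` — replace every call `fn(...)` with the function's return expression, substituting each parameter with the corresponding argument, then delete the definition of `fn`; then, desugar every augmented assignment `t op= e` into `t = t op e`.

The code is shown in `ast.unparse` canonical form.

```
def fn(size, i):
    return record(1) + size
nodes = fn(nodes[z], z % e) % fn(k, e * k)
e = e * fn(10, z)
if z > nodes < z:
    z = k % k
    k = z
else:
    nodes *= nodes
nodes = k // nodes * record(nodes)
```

Transformed code:
nodes = (record(1) + nodes[z]) % (record(1) + k)
e = e * (record(1) + 10)
if z > nodes < z:
    z = k % k
    k = z
else:
    nodes = nodes * nodes
nodes = k // nodes * record(nodes)

7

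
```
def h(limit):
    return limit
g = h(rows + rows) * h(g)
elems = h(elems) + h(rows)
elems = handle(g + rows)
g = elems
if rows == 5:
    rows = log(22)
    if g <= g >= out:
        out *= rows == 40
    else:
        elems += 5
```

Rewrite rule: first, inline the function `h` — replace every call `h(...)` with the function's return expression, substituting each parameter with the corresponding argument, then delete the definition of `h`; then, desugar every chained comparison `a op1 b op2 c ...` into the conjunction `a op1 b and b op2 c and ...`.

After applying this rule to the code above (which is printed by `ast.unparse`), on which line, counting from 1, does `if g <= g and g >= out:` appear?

Transformed code:
g = (rows + rows) * g
elems = elems + rows
elems = handle(g + rows)
g = elems
if rows == 5:
    rows = log(22)
    if g <= g and g >= out:
        out *= rows == 40
    else:
        elems += 5

7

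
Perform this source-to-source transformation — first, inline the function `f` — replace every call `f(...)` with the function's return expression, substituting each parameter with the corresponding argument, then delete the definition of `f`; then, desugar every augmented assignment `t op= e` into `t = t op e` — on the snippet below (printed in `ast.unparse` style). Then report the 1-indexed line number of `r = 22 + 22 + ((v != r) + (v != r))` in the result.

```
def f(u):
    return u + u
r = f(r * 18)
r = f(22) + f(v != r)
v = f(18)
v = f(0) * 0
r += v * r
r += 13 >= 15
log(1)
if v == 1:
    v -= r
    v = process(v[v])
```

2

Transformed code:
r = r * 18 + r * 18
r = 22 + 22 + ((v != r) + (v != r))
v = 18 + 18
v = (0 + 0) * 0
r = r + v * r
r = r + (13 >= 15)
log(1)
if v == 1:
    v = v - r
    v = process(v[v])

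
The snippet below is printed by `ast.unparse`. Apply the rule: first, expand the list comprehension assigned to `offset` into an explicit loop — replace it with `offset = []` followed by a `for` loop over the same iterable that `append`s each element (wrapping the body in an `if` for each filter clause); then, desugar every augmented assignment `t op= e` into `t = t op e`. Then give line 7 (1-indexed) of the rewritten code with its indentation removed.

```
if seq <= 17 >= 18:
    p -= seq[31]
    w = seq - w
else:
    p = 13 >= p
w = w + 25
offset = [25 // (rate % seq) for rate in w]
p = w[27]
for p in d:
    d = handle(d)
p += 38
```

offset = []

Transformed code:
if seq <= 17 >= 18:
    p = p - seq[31]
    w = seq - w
else:
    p = 13 >= p
w = w + 25
offset = []
for rate in w:
    offset.append(25 // (rate % seq))
p = w[27]
for p in d:
    d = handle(d)
p = p + 38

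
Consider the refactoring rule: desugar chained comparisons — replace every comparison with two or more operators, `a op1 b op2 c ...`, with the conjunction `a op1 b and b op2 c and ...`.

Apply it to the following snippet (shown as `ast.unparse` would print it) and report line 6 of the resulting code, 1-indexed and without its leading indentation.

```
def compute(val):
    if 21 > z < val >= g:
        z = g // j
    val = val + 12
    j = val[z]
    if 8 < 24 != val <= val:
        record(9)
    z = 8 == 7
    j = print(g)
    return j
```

Transformed code:
def compute(val):
    if 21 > z and z < val and (val >= g):
        z = g // j
    val = val + 12
    j = val[z]
    if 8 < 24 and 24 != val and (val <= val):
        record(9)
    z = 8 == 7
    j = print(g)
    return j

if 8 < 24 and 24 != val and (val <= val):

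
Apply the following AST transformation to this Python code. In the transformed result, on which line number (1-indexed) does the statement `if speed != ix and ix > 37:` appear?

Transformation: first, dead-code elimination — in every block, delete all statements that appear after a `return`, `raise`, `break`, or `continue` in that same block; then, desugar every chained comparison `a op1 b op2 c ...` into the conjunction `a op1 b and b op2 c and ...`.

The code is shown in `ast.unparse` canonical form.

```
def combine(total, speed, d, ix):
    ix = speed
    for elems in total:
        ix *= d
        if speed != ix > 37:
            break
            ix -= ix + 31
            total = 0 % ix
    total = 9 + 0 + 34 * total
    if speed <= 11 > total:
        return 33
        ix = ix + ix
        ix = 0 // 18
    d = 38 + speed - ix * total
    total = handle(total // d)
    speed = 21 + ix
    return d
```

Transformed code:
def combine(total, speed, d, ix):
    ix = speed
    for elems in total:
        ix *= d
        if speed != ix and ix > 37:
            break
    total = 9 + 0 + 34 * total
    if speed <= 11 and 11 > total:
        return 33
    d = 38 + speed - ix * total
    total = handle(total // d)
    speed = 21 + ix
    return d

5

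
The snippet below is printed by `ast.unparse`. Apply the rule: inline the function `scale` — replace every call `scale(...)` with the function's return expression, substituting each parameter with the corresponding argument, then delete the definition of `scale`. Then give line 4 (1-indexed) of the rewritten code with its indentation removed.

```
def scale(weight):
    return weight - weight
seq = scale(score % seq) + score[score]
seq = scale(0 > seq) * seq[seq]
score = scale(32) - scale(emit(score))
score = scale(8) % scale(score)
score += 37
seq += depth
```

Transformed code:
seq = score % seq - score % seq + score[score]
seq = ((0 > seq) - (0 > seq)) * seq[seq]
score = 32 - 32 - (emit(score) - emit(score))
score = (8 - 8) % (score - score)
score += 37
seq += depth

score = (8 - 8) % (score - score)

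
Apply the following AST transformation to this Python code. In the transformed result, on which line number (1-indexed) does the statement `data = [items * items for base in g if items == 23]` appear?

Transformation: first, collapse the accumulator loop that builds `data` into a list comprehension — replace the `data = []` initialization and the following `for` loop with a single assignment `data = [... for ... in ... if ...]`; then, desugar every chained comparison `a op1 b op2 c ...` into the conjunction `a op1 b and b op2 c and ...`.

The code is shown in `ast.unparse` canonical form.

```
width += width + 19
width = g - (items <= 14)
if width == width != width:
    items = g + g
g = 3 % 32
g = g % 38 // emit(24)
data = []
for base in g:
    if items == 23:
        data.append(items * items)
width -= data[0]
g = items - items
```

7

Transformed code:
width += width + 19
width = g - (items <= 14)
if width == width and width != width:
    items = g + g
g = 3 % 32
g = g % 38 // emit(24)
data = [items * items for base in g if items == 23]
width -= data[0]
g = items - items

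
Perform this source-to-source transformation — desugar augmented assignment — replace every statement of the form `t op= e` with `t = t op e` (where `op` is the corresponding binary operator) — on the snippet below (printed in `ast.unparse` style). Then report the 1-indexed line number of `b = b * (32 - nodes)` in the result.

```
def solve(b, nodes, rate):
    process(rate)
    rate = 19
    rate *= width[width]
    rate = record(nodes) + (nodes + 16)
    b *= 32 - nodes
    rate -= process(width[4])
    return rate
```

6

Transformed code:
def solve(b, nodes, rate):
    process(rate)
    rate = 19
    rate = rate * width[width]
    rate = record(nodes) + (nodes + 16)
    b = b * (32 - nodes)
    rate = rate - process(width[4])
    return rate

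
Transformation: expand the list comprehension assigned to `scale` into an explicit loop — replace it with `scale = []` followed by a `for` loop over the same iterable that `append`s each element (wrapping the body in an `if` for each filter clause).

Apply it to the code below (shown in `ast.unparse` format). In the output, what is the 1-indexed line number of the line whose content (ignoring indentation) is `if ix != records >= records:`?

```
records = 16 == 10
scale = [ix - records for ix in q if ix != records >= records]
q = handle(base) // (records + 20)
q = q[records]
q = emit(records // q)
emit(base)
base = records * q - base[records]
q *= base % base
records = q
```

Transformed code:
records = 16 == 10
scale = []
for ix in q:
    if ix != records >= records:
        scale.append(ix - records)
q = handle(base) // (records + 20)
q = q[records]
q = emit(records // q)
emit(base)
base = records * q - base[records]
q *= base % base
records = q

4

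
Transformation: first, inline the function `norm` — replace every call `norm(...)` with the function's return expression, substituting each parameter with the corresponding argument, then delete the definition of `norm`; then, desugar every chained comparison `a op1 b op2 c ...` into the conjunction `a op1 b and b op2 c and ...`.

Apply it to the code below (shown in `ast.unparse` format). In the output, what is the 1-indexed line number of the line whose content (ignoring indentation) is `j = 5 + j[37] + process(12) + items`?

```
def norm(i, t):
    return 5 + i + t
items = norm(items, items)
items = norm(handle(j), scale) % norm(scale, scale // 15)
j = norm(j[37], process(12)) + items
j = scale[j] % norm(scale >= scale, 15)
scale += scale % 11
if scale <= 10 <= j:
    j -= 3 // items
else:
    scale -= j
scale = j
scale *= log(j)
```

Transformed code:
items = 5 + items + items
items = (5 + handle(j) + scale) % (5 + scale + scale // 15)
j = 5 + j[37] + process(12) + items
j = scale[j] % (5 + (scale >= scale) + 15)
scale += scale % 11
if scale <= 10 and 10 <= j:
    j -= 3 // items
else:
    scale -= j
scale = j
scale *= log(j)

3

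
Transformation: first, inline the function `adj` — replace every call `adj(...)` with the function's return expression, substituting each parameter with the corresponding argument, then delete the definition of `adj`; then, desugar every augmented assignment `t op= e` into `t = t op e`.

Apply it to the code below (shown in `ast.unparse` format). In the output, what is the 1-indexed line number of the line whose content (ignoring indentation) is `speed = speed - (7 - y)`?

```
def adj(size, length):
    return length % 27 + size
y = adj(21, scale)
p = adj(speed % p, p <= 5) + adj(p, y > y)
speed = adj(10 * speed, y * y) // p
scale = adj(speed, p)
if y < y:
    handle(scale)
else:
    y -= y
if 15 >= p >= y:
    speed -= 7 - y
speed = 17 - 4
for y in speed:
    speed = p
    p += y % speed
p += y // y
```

10

Transformed code:
y = scale % 27 + 21
p = (p <= 5) % 27 + speed % p + ((y > y) % 27 + p)
speed = (y * y % 27 + 10 * speed) // p
scale = p % 27 + speed
if y < y:
    handle(scale)
else:
    y = y - y
if 15 >= p >= y:
    speed = speed - (7 - y)
speed = 17 - 4
for y in speed:
    speed = p
    p = p + y % speed
p = p + y // y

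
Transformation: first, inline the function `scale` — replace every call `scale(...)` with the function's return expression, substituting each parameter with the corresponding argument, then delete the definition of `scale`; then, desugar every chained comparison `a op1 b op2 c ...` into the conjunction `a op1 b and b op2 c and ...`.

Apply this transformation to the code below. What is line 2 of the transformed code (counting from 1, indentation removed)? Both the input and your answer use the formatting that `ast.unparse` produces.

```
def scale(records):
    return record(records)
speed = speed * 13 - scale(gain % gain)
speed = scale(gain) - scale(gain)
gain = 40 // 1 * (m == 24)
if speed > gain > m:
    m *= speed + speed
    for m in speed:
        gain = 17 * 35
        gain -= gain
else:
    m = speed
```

Transformed code:
speed = speed * 13 - record(gain % gain)
speed = record(gain) - record(gain)
gain = 40 // 1 * (m == 24)
if speed > gain and gain > m:
    m *= speed + speed
    for m in speed:
        gain = 17 * 35
        gain -= gain
else:
    m = speed

speed = record(gain) - record(gain)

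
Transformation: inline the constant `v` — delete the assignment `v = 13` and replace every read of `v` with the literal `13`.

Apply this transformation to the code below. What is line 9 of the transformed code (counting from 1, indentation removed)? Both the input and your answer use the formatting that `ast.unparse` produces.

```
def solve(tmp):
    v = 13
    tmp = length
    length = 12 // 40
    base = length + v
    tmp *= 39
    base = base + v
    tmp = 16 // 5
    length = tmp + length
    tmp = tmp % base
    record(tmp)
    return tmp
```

Transformed code:
def solve(tmp):
    tmp = length
    length = 12 // 40
    base = length + 13
    tmp *= 39
    base = base + 13
    tmp = 16 // 5
    length = tmp + length
    tmp = tmp % base
    record(tmp)
    return tmp

tmp = tmp % base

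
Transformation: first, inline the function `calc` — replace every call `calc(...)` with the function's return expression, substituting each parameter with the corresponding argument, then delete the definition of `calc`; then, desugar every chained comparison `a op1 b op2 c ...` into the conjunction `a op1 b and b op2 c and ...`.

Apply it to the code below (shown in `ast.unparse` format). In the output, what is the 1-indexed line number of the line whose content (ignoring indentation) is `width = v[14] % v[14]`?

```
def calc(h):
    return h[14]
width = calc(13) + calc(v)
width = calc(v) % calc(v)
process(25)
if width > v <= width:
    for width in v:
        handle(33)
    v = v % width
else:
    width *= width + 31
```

2

Transformed code:
width = 13[14] + v[14]
width = v[14] % v[14]
process(25)
if width > v and v <= width:
    for width in v:
        handle(33)
    v = v % width
else:
    width *= width + 31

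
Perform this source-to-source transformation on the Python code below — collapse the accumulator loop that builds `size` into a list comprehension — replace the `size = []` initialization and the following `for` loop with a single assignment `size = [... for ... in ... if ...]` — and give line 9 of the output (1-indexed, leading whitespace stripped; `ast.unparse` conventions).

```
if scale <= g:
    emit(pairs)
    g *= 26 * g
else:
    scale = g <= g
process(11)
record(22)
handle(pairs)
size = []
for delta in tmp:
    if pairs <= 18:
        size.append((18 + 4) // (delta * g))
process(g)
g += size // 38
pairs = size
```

size = [(18 + 4) // (delta * g) for delta in tmp if pairs <= 18]

Transformed code:
if scale <= g:
    emit(pairs)
    g *= 26 * g
else:
    scale = g <= g
process(11)
record(22)
handle(pairs)
size = [(18 + 4) // (delta * g) for delta in tmp if pairs <= 18]
process(g)
g += size // 38
pairs = size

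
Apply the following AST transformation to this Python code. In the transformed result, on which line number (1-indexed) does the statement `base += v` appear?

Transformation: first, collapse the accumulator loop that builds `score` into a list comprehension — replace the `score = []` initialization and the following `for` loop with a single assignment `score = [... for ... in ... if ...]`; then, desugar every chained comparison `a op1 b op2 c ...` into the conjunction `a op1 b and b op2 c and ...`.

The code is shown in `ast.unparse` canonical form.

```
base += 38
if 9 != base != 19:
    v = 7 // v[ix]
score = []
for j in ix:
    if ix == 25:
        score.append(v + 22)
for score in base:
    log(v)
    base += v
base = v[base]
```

7

Transformed code:
base += 38
if 9 != base and base != 19:
    v = 7 // v[ix]
score = [v + 22 for j in ix if ix == 25]
for score in base:
    log(v)
    base += v
base = v[base]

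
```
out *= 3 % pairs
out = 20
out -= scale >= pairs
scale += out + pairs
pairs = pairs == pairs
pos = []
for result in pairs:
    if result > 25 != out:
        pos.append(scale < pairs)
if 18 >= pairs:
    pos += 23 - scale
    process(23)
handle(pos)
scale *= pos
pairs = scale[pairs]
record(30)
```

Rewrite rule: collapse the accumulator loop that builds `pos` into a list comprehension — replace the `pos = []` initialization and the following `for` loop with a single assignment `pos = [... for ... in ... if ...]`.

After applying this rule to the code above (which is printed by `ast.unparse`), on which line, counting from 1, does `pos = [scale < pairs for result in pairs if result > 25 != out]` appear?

Transformed code:
out *= 3 % pairs
out = 20
out -= scale >= pairs
scale += out + pairs
pairs = pairs == pairs
pos = [scale < pairs for result in pairs if result > 25 != out]
if 18 >= pairs:
    pos += 23 - scale
    process(23)
handle(pos)
scale *= pos
pairs = scale[pairs]
record(30)

6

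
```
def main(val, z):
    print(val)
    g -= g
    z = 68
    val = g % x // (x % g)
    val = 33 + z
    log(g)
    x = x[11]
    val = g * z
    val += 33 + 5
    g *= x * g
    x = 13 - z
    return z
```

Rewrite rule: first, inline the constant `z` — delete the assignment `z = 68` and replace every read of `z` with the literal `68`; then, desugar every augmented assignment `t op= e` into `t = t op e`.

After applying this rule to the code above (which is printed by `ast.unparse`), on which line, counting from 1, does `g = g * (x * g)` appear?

Transformed code:
def main(val, z):
    print(val)
    g = g - g
    val = g % x // (x % g)
    val = 33 + 68
    log(g)
    x = x[11]
    val = g * 68
    val = val + (33 + 5)
    g = g * (x * g)
    x = 13 - 68
    return 68

10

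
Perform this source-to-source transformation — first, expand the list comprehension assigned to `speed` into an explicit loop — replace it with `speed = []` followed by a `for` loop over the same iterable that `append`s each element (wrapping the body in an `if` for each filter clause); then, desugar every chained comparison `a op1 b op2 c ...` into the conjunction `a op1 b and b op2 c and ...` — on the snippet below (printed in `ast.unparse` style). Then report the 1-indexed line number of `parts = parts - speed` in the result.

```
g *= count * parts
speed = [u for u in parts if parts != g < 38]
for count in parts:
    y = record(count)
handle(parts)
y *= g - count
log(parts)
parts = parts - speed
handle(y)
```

11

Transformed code:
g *= count * parts
speed = []
for u in parts:
    if parts != g and g < 38:
        speed.append(u)
for count in parts:
    y = record(count)
handle(parts)
y *= g - count
log(parts)
parts = parts - speed
handle(y)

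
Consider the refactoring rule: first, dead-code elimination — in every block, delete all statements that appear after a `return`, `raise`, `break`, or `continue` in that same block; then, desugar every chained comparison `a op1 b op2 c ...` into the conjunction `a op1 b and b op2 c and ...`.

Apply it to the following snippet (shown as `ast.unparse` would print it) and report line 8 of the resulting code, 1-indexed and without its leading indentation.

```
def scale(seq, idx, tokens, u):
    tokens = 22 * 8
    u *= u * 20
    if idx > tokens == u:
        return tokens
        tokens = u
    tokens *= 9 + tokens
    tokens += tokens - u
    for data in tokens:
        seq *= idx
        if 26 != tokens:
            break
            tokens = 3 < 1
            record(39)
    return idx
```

Transformed code:
def scale(seq, idx, tokens, u):
    tokens = 22 * 8
    u *= u * 20
    if idx > tokens and tokens == u:
        return tokens
    tokens *= 9 + tokens
    tokens += tokens - u
    for data in tokens:
        seq *= idx
        if 26 != tokens:
            break
    return idx

for data in tokens:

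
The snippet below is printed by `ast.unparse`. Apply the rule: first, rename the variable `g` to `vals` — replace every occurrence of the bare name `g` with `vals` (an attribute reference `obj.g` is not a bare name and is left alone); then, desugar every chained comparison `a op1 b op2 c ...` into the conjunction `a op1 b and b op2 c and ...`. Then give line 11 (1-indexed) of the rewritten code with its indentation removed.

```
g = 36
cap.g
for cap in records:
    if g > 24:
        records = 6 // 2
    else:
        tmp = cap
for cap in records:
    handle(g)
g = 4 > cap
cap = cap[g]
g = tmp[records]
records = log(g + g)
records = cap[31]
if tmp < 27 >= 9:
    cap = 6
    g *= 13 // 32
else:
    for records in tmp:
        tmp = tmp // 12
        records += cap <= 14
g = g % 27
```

Transformed code:
vals = 36
cap.g
for cap in records:
    if vals > 24:
        records = 6 // 2
    else:
        tmp = cap
for cap in records:
    handle(vals)
vals = 4 > cap
cap = cap[vals]
vals = tmp[records]
records = log(vals + vals)
records = cap[31]
if tmp < 27 and 27 >= 9:
    cap = 6
    vals *= 13 // 32
else:
    for records in tmp:
        tmp = tmp // 12
        records += cap <= 14
vals = vals % 27

cap = cap[vals]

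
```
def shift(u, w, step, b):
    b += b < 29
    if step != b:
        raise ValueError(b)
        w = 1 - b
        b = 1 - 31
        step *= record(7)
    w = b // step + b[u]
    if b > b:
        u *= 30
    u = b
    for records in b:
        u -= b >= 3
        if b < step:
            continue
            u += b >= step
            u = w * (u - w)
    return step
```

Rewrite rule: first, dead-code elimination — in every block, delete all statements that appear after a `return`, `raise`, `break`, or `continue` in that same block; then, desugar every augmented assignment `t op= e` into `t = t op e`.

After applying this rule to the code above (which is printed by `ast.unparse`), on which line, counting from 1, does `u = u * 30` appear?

Transformed code:
def shift(u, w, step, b):
    b = b + (b < 29)
    if step != b:
        raise ValueError(b)
    w = b // step + b[u]
    if b > b:
        u = u * 30
    u = b
    for records in b:
        u = u - (b >= 3)
        if b < step:
            continue
    return step

7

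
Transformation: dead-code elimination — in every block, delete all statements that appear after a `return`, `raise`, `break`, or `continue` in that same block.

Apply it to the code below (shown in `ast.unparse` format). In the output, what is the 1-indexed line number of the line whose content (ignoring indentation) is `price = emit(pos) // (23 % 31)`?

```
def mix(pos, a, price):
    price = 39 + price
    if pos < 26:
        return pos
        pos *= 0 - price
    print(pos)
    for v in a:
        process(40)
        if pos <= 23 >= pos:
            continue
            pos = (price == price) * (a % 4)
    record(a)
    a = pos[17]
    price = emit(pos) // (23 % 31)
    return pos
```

12

Transformed code:
def mix(pos, a, price):
    price = 39 + price
    if pos < 26:
        return pos
    print(pos)
    for v in a:
        process(40)
        if pos <= 23 >= pos:
            continue
    record(a)
    a = pos[17]
    price = emit(pos) // (23 % 31)
    return pos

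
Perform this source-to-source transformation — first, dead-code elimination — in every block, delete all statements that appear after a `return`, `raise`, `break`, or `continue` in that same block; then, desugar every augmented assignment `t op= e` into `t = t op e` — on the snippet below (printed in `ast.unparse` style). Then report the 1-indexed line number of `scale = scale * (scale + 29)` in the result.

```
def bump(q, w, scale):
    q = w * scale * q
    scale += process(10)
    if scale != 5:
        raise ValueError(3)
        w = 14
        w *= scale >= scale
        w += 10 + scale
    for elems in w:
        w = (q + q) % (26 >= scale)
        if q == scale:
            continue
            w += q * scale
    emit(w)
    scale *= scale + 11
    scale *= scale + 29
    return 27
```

Transformed code:
def bump(q, w, scale):
    q = w * scale * q
    scale = scale + process(10)
    if scale != 5:
        raise ValueError(3)
    for elems in w:
        w = (q + q) % (26 >= scale)
        if q == scale:
            continue
    emit(w)
    scale = scale * (scale + 11)
    scale = scale * (scale + 29)
    return 27

12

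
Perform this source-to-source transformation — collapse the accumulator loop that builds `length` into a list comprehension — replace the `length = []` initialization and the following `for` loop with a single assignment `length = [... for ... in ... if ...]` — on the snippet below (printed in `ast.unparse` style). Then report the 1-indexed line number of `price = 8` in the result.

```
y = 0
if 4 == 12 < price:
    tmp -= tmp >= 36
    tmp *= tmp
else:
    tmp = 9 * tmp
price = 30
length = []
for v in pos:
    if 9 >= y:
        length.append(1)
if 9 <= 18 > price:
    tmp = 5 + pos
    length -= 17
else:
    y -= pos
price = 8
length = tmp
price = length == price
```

14

Transformed code:
y = 0
if 4 == 12 < price:
    tmp -= tmp >= 36
    tmp *= tmp
else:
    tmp = 9 * tmp
price = 30
length = [1 for v in pos if 9 >= y]
if 9 <= 18 > price:
    tmp = 5 + pos
    length -= 17
else:
    y -= pos
price = 8
length = tmp
price = length == price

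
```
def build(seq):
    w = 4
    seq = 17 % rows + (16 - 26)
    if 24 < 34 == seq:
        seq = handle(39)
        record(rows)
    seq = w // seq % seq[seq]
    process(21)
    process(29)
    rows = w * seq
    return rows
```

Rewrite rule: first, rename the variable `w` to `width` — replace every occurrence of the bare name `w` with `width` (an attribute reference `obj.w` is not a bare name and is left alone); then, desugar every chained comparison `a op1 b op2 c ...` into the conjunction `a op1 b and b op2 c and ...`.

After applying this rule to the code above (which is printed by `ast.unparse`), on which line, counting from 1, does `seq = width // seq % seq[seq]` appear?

7

Transformed code:
def build(seq):
    width = 4
    seq = 17 % rows + (16 - 26)
    if 24 < 34 and 34 == seq:
        seq = handle(39)
        record(rows)
    seq = width // seq % seq[seq]
    process(21)
    process(29)
    rows = width * seq
    return rows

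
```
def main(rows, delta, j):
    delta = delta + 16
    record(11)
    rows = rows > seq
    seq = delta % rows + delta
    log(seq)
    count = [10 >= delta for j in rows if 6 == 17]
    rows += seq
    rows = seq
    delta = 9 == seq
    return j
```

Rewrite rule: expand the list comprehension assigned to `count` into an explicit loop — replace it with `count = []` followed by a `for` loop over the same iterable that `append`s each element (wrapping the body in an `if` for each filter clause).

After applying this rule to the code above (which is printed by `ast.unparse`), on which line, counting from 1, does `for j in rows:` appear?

8

Transformed code:
def main(rows, delta, j):
    delta = delta + 16
    record(11)
    rows = rows > seq
    seq = delta % rows + delta
    log(seq)
    count = []
    for j in rows:
        if 6 == 17:
            count.append(10 >= delta)
    rows += seq
    rows = seq
    delta = 9 == seq
    return j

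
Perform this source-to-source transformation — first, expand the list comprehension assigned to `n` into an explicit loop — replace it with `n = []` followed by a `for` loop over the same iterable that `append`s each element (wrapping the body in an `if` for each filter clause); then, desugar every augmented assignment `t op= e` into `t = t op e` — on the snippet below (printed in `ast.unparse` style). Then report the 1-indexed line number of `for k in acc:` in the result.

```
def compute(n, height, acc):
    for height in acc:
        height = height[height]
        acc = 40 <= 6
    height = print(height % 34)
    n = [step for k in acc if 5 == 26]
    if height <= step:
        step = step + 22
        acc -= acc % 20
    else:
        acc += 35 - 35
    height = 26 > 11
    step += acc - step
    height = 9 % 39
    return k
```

7

Transformed code:
def compute(n, height, acc):
    for height in acc:
        height = height[height]
        acc = 40 <= 6
    height = print(height % 34)
    n = []
    for k in acc:
        if 5 == 26:
            n.append(step)
    if height <= step:
        step = step + 22
        acc = acc - acc % 20
    else:
        acc = acc + (35 - 35)
    height = 26 > 11
    step = step + (acc - step)
    height = 9 % 39
    return k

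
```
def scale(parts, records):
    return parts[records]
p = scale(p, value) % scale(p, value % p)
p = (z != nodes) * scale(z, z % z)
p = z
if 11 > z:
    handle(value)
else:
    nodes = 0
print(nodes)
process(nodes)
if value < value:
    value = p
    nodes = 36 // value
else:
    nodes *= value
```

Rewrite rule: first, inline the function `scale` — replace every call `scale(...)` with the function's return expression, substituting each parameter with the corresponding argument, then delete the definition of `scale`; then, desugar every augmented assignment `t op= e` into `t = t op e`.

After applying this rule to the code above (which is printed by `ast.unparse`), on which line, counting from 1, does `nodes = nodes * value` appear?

Transformed code:
p = p[value] % p[value % p]
p = (z != nodes) * z[z % z]
p = z
if 11 > z:
    handle(value)
else:
    nodes = 0
print(nodes)
process(nodes)
if value < value:
    value = p
    nodes = 36 // value
else:
    nodes = nodes * value

14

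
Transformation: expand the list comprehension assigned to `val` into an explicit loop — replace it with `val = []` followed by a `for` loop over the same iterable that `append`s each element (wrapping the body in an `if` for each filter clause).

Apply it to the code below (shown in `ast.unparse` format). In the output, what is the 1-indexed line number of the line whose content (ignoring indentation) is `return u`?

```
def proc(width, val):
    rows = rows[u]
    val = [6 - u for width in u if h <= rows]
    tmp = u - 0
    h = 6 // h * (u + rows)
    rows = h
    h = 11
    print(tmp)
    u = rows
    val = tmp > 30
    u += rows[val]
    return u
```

15

Transformed code:
def proc(width, val):
    rows = rows[u]
    val = []
    for width in u:
        if h <= rows:
            val.append(6 - u)
    tmp = u - 0
    h = 6 // h * (u + rows)
    rows = h
    h = 11
    print(tmp)
    u = rows
    val = tmp > 30
    u += rows[val]
    return u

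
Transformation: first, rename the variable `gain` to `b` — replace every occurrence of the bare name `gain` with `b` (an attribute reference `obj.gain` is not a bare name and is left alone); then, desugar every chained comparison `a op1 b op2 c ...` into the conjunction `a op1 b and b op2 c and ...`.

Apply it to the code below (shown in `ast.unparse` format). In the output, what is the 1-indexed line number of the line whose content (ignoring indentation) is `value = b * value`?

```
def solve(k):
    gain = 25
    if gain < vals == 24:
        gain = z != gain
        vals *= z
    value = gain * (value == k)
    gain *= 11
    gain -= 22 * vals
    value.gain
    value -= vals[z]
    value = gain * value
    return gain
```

Transformed code:
def solve(k):
    b = 25
    if b < vals and vals == 24:
        b = z != b
        vals *= z
    value = b * (value == k)
    b *= 11
    b -= 22 * vals
    value.gain
    value -= vals[z]
    value = b * value
    return b

11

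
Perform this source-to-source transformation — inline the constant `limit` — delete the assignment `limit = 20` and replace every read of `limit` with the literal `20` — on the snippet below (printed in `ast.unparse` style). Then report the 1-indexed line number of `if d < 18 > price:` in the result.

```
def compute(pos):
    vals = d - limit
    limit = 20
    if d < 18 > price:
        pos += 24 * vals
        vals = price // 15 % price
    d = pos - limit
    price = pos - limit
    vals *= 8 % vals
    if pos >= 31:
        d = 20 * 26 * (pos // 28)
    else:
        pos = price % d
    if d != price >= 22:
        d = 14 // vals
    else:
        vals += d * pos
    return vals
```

Transformed code:
def compute(pos):
    vals = d - 20
    if d < 18 > price:
        pos += 24 * vals
        vals = price // 15 % price
    d = pos - 20
    price = pos - 20
    vals *= 8 % vals
    if pos >= 31:
        d = 20 * 26 * (pos // 28)
    else:
        pos = price % d
    if d != price >= 22:
        d = 14 // vals
    else:
        vals += d * pos
    return vals

3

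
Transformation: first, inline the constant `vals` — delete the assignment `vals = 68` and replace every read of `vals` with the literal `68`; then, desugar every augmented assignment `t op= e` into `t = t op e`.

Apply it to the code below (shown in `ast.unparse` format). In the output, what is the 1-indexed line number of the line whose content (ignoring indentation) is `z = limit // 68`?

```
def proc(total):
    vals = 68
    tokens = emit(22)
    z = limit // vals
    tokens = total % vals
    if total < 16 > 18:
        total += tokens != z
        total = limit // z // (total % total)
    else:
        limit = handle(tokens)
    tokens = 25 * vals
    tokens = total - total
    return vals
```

3

Transformed code:
def proc(total):
    tokens = emit(22)
    z = limit // 68
    tokens = total % 68
    if total < 16 > 18:
        total = total + (tokens != z)
        total = limit // z // (total % total)
    else:
        limit = handle(tokens)
    tokens = 25 * 68
    tokens = total - total
    return 68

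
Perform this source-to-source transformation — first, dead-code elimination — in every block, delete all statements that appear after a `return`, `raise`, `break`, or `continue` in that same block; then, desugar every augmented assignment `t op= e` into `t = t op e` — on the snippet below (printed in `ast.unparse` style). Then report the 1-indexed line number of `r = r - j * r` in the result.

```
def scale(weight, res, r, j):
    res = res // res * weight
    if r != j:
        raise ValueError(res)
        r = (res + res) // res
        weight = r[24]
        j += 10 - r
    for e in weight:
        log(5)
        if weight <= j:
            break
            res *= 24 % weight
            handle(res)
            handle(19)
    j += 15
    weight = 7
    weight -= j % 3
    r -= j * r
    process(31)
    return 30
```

12

Transformed code:
def scale(weight, res, r, j):
    res = res // res * weight
    if r != j:
        raise ValueError(res)
    for e in weight:
        log(5)
        if weight <= j:
            break
    j = j + 15
    weight = 7
    weight = weight - j % 3
    r = r - j * r
    process(31)
    return 30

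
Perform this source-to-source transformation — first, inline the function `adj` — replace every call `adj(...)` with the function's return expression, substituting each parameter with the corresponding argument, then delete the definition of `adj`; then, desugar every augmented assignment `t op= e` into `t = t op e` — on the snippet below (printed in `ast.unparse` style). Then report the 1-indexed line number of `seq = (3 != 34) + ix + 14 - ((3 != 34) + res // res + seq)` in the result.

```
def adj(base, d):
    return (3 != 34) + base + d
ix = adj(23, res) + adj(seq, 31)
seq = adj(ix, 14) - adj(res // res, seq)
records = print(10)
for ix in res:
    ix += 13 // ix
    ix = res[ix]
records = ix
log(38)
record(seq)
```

2

Transformed code:
ix = (3 != 34) + 23 + res + ((3 != 34) + seq + 31)
seq = (3 != 34) + ix + 14 - ((3 != 34) + res // res + seq)
records = print(10)
for ix in res:
    ix = ix + 13 // ix
    ix = res[ix]
records = ix
log(38)
record(seq)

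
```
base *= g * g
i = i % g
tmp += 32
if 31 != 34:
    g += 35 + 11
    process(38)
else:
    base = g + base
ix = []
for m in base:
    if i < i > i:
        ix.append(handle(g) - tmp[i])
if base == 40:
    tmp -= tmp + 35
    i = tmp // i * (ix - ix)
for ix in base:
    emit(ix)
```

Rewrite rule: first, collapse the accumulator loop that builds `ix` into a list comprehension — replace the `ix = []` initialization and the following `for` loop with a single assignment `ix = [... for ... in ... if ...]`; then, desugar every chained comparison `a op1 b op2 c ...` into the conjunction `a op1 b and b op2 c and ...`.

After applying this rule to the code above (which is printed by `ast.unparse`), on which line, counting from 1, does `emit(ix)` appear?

Transformed code:
base *= g * g
i = i % g
tmp += 32
if 31 != 34:
    g += 35 + 11
    process(38)
else:
    base = g + base
ix = [handle(g) - tmp[i] for m in base if i < i and i > i]
if base == 40:
    tmp -= tmp + 35
    i = tmp // i * (ix - ix)
for ix in base:
    emit(ix)

14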